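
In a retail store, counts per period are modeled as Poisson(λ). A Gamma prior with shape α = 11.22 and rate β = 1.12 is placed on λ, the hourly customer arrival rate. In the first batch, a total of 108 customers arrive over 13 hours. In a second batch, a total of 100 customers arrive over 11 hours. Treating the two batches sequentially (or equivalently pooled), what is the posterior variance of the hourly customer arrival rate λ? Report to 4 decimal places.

0.3474

With a Gamma(shape α, rate β) prior, the Poisson likelihood is conjugate: the posterior is Gamma(α + ΣXᵢ, β + n).
After batch 1: Gamma(α+S, β+n) = Gamma(11.22+108, 1.12+13) = Gamma(119.22, 14.12).
After batch 2: Gamma(α+S, β+n) = Gamma(119.22+100, 14.12+11) = Gamma(219.22, 25.12).
Var = α/β² = 219.22/25.12² = 0.3474.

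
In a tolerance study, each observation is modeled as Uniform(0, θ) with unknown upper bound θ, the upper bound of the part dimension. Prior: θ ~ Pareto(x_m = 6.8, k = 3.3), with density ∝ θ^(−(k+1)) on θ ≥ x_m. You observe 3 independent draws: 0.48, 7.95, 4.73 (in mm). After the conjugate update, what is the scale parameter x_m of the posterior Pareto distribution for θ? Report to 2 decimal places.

7.95

A Pareto(scale x_m, shape k) prior on the upper bound θ of Uniform(0, θ) is conjugate: posterior is Pareto(max(x_m, max xᵢ), k + n).
Sample maximum = 7.95; prior scale x_m = 6.8 → posterior scale = max = 7.95.
Posterior shape = 3.3 + 3 = 6.3.
Posterior scale x_m = 7.95.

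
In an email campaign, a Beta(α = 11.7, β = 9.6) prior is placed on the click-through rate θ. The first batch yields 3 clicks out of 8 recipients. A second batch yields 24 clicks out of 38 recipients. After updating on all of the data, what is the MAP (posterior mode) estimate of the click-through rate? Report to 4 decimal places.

The Beta prior is conjugate to a Binomial/Bernoulli likelihood; the update adds successes to α and failures to β.
After batch 1: Beta(11.7+3, 9.6+5) = Beta(14.7, 14.6).
After batch 2: Beta(14.7+24, 14.6+14) = Beta(38.7, 28.6).
Mode of Beta(a,b) for a,b>1 is (a−1)/(a+b−2) = 37.7/65.3 = 0.5773.

0.5773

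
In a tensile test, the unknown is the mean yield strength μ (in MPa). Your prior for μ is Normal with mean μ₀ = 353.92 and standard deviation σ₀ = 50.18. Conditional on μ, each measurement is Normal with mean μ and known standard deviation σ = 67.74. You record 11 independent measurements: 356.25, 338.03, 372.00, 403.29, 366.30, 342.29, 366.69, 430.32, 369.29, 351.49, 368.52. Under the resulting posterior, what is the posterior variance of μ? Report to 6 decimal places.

357.868229

For Normal data with known variance σ², a Normal(μ₀, σ₀²) prior on μ is conjugate. Posterior precision = 1/σ₀² + n/σ²; posterior mean is the precision-weighted average of μ₀ and x̄.
σ₀² = 50.18² = 2518.0324, σ² = 67.74² = 4588.7076; σ² + n·σ₀² = 4588.7076 + 11·2518.0324 = 32287.064.
Posterior precision = 1/σ₀² + n/σ² = 1/2518.0324 + 11/4588.7076 = (σ² + n·σ₀²)/(σ₀²σ²) = 32287.064/(2518.0324·4588.7076); posterior variance σₙ² = σ₀²σ²/(σ² + n·σ₀²) = 2518.0324·4588.7076/32287.064 = 357.868229.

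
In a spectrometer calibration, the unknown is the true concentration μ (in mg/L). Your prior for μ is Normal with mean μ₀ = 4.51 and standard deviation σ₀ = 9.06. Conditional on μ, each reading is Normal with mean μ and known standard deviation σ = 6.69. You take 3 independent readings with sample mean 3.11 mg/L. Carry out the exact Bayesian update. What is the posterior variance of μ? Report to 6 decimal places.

For Normal data with known variance σ², a Normal(μ₀, σ₀²) prior on μ is conjugate. Posterior precision = 1/σ₀² + n/σ²; posterior mean is the precision-weighted average of μ₀ and x̄.
σ₀² = 9.06² = 82.0836, σ² = 6.69² = 44.7561; σ² + n·σ₀² = 44.7561 + 3·82.0836 = 291.0069.
Posterior precision = 1/σ₀² + n/σ² = 1/82.0836 + 3/44.7561 = (σ² + n·σ₀²)/(σ₀²σ²) = 291.0069/(82.0836·44.7561); posterior variance σₙ² = σ₀²σ²/(σ² + n·σ₀²) = 82.0836·44.7561/291.0069 = 12.624243.

12.624243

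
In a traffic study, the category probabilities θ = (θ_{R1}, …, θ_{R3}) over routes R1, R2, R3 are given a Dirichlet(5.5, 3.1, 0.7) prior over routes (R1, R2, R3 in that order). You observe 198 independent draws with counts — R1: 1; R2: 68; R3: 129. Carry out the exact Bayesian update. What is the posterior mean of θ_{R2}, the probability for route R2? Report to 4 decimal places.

The Dirichlet prior is conjugate to the Multinomial likelihood: each posterior αⱼ = prior αⱼ + observed count nⱼ.
Posterior concentration: (6.5, 71.1, 129.7), total = 207.3.
E[θ_{R2}|data] = α_{R2}/Σα = 71.1/207.3 = 0.3430.

0.3430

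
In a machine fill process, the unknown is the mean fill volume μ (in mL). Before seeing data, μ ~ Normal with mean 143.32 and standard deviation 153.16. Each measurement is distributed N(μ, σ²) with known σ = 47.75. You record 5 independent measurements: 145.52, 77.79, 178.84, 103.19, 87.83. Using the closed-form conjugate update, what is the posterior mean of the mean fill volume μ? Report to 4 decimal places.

For Normal data with known variance σ², a Normal(μ₀, σ₀²) prior on μ is conjugate. Posterior precision = 1/σ₀² + n/σ²; posterior mean is the precision-weighted average of μ₀ and x̄.
Σxᵢ = 145.52 + 77.79 + 178.84 + 103.19 + 87.83 = 593.17, so n·x̄ = 593.17.
σ₀² = 153.16² = 23457.9856, σ² = 47.75² = 2280.0625; σ² + n·σ₀² = 2280.0625 + 5·23457.9856 = 119569.9905.
Posterior mean = (μ₀/σ₀² + n·x̄/σ²)/(1/σ₀² + n/σ²) = (σ²·μ₀ + σ₀²·n·x̄)/(σ² + n·σ₀²) = (2280.0625·143.32 + 23457.9856·593.17)/119569.9905 = 14241351.875852/119569.9905 = 119.1047.

119.1047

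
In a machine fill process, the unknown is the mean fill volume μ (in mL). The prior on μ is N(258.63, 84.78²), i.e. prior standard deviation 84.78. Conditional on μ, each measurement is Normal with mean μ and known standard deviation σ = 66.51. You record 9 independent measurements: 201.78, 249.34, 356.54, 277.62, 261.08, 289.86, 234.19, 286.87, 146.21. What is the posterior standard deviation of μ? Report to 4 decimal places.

21.4488

For Normal data with known variance σ², a Normal(μ₀, σ₀²) prior on μ is conjugate. Posterior precision = 1/σ₀² + n/σ²; posterior mean is the precision-weighted average of μ₀ and x̄.
σ₀² = 84.78² = 7187.6484, σ² = 66.51² = 4423.5801; σ² + n·σ₀² = 4423.5801 + 9·7187.6484 = 69112.4157.
Posterior precision = 1/σ₀² + n/σ² = 1/7187.6484 + 9/4423.5801 = (σ² + n·σ₀²)/(σ₀²σ²) = 69112.4157/(7187.6484·4423.5801); posterior variance σₙ² = σ₀²σ²/(σ² + n·σ₀²) = 7187.6484·4423.5801/69112.4157 = 460.049589.
Posterior SD = √σₙ² = √(7187.6484·4423.5801/69112.4157) = 21.4488.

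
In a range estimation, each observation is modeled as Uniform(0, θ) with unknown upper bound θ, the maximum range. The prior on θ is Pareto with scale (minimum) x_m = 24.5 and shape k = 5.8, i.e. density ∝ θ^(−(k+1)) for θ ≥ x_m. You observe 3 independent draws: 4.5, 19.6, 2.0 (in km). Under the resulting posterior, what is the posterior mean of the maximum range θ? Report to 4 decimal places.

A Pareto(scale x_m, shape k) prior on the upper bound θ of Uniform(0, θ) is conjugate: posterior is Pareto(max(x_m, max xᵢ), k + n).
Sample maximum = 19.6; prior scale x_m = 24.5 → posterior scale = max = 24.5.
Posterior shape = 5.8 + 3 = 8.8.
E[θ|data] = k·x_m/(k−1) = 8.8·24.5/7.8 = 27.6410.

27.6410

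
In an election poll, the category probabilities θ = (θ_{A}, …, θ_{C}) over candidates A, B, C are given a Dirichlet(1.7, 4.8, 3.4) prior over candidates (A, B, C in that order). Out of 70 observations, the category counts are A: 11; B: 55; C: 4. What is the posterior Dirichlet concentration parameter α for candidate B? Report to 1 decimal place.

59.8

The Dirichlet prior is conjugate to the Multinomial likelihood: each posterior αⱼ = prior αⱼ + observed count nⱼ.
Posterior concentration: (12.7, 59.8, 7.4), total = 79.9.
α_{B} = 4.8 + 55 = 59.8.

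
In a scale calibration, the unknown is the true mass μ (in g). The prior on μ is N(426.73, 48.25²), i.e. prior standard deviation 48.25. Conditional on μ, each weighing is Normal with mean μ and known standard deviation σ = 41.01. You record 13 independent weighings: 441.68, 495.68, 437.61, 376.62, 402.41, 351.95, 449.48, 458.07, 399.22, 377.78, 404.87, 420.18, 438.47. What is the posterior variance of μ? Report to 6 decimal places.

For Normal data with known variance σ², a Normal(μ₀, σ₀²) prior on μ is conjugate. Posterior precision = 1/σ₀² + n/σ²; posterior mean is the precision-weighted average of μ₀ and x̄.
σ₀² = 48.25² = 2328.0625, σ² = 41.01² = 1681.8201; σ² + n·σ₀² = 1681.8201 + 13·2328.0625 = 31946.6326.
Posterior precision = 1/σ₀² + n/σ² = 1/2328.0625 + 13/1681.8201 = (σ² + n·σ₀²)/(σ₀²σ²) = 31946.6326/(2328.0625·1681.8201); posterior variance σₙ² = σ₀²σ²/(σ² + n·σ₀²) = 2328.0625·1681.8201/31946.6326 = 122.560094.

122.560094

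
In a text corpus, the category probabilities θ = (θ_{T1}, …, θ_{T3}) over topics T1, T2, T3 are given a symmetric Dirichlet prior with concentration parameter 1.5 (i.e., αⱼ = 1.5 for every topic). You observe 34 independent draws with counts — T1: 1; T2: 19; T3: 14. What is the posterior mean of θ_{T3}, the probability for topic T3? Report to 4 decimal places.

The Dirichlet prior is conjugate to the Multinomial likelihood: each posterior αⱼ = prior αⱼ + observed count nⱼ.
Posterior concentration: (2.5, 20.5, 15.5), total = 38.5.
E[θ_{T3}|data] = α_{T3}/Σα = 15.5/38.5 = 0.4026.

0.4026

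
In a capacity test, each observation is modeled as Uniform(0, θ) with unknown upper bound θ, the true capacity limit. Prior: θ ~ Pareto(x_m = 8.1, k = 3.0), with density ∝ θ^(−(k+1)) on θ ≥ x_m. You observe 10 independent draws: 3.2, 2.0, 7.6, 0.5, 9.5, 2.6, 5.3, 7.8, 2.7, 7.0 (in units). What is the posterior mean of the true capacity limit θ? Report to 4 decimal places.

10.2917

A Pareto(scale x_m, shape k) prior on the upper bound θ of Uniform(0, θ) is conjugate: posterior is Pareto(max(x_m, max xᵢ), k + n).
Sample maximum = 9.5; prior scale x_m = 8.1 → posterior scale = max = 9.5.
Posterior shape = 3.0 + 10 = 13.0.
E[θ|data] = k·x_m/(k−1) = 13.0·9.5/12.0 = 10.2917.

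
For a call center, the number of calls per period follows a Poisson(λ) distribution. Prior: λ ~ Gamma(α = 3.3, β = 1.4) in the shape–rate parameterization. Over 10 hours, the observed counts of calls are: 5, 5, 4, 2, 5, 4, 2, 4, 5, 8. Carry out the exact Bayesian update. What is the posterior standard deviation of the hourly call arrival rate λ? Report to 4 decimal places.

With a Gamma(shape α, rate β) prior, the Poisson likelihood is conjugate: the posterior is Gamma(α + ΣXᵢ, β + n).
Sum of counts S = 44 over n = 10 hours.
Posterior: Gamma(α+S, β+n) = Gamma(3.3+44, 1.4+10) = Gamma(47.3, 11.4).
SD = √α/β = √47.3/11.4 = 0.6033.

0.6033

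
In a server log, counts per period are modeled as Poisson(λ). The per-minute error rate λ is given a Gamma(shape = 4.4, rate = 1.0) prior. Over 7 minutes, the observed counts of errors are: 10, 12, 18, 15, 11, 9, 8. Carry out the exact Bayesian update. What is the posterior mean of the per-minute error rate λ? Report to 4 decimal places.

With a Gamma(shape α, rate β) prior, the Poisson likelihood is conjugate: the posterior is Gamma(α + ΣXᵢ, β + n).
Sum of counts S = 83 over n = 7 minutes.
Posterior: Gamma(α+S, β+n) = Gamma(4.4+83, 1.0+7) = Gamma(87.4, 8.0).
Posterior mean = α/β = 87.4/8.0 = 10.9250.

10.9250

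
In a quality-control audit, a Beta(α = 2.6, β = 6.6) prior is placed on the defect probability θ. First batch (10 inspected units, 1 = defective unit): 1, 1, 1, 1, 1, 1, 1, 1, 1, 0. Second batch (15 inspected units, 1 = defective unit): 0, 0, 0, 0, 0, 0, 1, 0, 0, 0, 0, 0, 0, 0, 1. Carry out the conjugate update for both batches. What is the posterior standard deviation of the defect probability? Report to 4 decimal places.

The Beta prior is conjugate to a Binomial/Bernoulli likelihood; the update adds successes to α and failures to β.
After batch 1: Beta(2.6+9, 6.6+1) = Beta(11.6, 7.6).
After batch 2: Beta(11.6+2, 7.6+13) = Beta(13.6, 20.6).
Var = αβ/((α+β)²(α+β+1)) = 13.6·20.6/(34.2²·35.2) = 0.00680474; SD = √0.00680474 = 0.0825.

0.0825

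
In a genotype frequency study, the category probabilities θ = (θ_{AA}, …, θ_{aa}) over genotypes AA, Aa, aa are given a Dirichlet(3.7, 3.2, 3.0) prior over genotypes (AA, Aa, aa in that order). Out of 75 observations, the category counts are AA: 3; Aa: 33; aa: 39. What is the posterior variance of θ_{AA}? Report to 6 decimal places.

The Dirichlet prior is conjugate to the Multinomial likelihood: each posterior αⱼ = prior αⱼ + observed count nⱼ.
Posterior concentration: (6.7, 36.2, 42.0), total = 84.9.
Var[θ_j] = α_j(Σα−α_j)/((Σα)²(Σα+1)) = 6.7·78.2/(84.9²·85.9) = 0.000846.

0.000846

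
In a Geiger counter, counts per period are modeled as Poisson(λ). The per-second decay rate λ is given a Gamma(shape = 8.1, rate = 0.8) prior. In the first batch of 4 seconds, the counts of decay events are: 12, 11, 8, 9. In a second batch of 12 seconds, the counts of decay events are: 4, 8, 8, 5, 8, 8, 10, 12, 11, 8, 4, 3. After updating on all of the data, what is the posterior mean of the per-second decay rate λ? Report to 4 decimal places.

With a Gamma(shape α, rate β) prior, the Poisson likelihood is conjugate: the posterior is Gamma(α + ΣXᵢ, β + n).
Batch 1: sum of counts S = 40 over n = 4 seconds.
After batch 1: Gamma(α+S, β+n) = Gamma(8.1+40, 0.8+4) = Gamma(48.1, 4.8).
Batch 2: sum of counts S = 89 over n = 12 seconds.
After batch 2: Gamma(α+S, β+n) = Gamma(48.1+89, 4.8+12) = Gamma(137.1, 16.8).
Posterior mean = α/β = 137.1/16.8 = 8.1607.

8.1607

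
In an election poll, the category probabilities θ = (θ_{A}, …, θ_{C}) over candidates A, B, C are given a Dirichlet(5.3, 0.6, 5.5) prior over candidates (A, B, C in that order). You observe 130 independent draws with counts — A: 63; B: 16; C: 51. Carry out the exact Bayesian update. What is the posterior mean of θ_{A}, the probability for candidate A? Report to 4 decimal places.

0.4830

The Dirichlet prior is conjugate to the Multinomial likelihood: each posterior αⱼ = prior αⱼ + observed count nⱼ.
Posterior concentration: (68.3, 16.6, 56.5), total = 141.4.
E[θ_{A}|data] = α_{A}/Σα = 68.3/141.4 = 0.4830.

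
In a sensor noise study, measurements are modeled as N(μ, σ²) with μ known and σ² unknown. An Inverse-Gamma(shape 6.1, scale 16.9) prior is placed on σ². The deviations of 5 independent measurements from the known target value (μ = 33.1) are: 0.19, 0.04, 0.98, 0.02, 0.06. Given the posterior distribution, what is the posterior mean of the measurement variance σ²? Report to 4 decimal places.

2.2896

With known mean μ and an Inverse-Gamma(α, β) prior on σ², the Normal likelihood is conjugate: posterior is Inv-Gamma(α + n/2, β + Σ(xᵢ−μ)²/2).
Σ(xᵢ−μ)² = (0.19)² + (0.04)² + (0.98)² + (0.02)² + (0.06)² = 1.0021.
Posterior: Inv-Gamma(6.1 + 5/2, 16.9 + 1.0021/2) = Inv-Gamma(8.60, 17.40105).
E[σ²|data] = β/(α−1) = 17.40105/7.60 = 2.2896.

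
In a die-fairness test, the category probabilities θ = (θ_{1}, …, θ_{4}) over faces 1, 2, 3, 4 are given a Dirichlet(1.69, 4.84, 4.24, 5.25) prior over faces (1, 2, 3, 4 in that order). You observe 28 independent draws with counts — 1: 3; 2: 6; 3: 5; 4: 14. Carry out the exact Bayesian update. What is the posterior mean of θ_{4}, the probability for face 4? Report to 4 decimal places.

0.4373

The Dirichlet prior is conjugate to the Multinomial likelihood: each posterior αⱼ = prior αⱼ + observed count nⱼ.
Posterior concentration: (4.69, 10.84, 9.24, 19.25), total = 44.02.
E[θ_{4}|data] = α_{4}/Σα = 19.25/44.02 = 0.4373.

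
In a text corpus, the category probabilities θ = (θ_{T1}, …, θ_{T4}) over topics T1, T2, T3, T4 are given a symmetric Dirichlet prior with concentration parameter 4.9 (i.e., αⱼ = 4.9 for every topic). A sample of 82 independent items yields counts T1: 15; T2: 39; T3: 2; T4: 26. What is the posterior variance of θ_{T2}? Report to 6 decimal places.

0.002392

The Dirichlet prior is conjugate to the Multinomial likelihood: each posterior αⱼ = prior αⱼ + observed count nⱼ.
Posterior concentration: (19.9, 43.9, 6.9, 30.9), total = 101.6.
Var[θ_j] = α_j(Σα−α_j)/((Σα)²(Σα+1)) = 43.9·57.7/(101.6²·102.6) = 0.002392.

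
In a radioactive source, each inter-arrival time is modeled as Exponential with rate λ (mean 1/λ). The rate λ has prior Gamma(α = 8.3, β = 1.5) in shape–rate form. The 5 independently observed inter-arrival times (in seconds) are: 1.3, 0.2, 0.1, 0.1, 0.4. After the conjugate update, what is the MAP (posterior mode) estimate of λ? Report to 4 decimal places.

3.4167

With a Gamma(shape α, rate β) prior on the exponential rate λ, the posterior after n observations with total T = Σxᵢ is Gamma(α+n, β+T).
Sum of observations T = 2.1 seconds; n = 5.
Posterior: Gamma(8.3+5, 1.5+2.1) = Gamma(13.3, 3.6).
Mode = (α−1)/β = 3.4167.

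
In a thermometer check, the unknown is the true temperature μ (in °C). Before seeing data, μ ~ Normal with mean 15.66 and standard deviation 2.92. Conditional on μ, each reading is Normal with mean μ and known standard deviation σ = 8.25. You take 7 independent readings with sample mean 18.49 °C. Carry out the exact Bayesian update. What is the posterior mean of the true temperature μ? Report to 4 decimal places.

16.9822

For Normal data with known variance σ², a Normal(μ₀, σ₀²) prior on μ is conjugate. Posterior precision = 1/σ₀² + n/σ²; posterior mean is the precision-weighted average of μ₀ and x̄.
n·x̄ = 7·18.49 = 129.43.
σ₀² = 2.92² = 8.5264, σ² = 8.25² = 68.0625; σ² + n·σ₀² = 68.0625 + 7·8.5264 = 127.7473.
Posterior mean = (μ₀/σ₀² + n·x̄/σ²)/(1/σ₀² + n/σ²) = (σ²·μ₀ + σ₀²·n·x̄)/(σ² + n·σ₀²) = (68.0625·15.66 + 8.5264·129.43)/127.7473 = 2169.430702/127.7473 = 16.9822.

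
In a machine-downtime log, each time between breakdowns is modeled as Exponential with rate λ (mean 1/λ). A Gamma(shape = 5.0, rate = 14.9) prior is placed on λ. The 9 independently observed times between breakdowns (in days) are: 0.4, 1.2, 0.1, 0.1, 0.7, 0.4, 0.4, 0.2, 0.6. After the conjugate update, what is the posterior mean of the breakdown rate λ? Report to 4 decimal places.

With a Gamma(shape α, rate β) prior on the exponential rate λ, the posterior after n observations with total T = Σxᵢ is Gamma(α+n, β+T).
Sum of observations T = 4.1 days; n = 9.
Posterior: Gamma(5.0+9, 14.9+4.1) = Gamma(14.0, 19.0).
Posterior mean of λ = α/β = 14.0/19.0 = 0.7368.

0.7368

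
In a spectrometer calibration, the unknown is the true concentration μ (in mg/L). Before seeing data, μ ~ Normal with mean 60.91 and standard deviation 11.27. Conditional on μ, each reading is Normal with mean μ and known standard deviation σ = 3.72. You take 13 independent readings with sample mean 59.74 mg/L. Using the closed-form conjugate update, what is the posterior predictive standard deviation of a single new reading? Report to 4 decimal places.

3.8593

For Normal data with known variance σ², a Normal(μ₀, σ₀²) prior on μ is conjugate. Posterior precision = 1/σ₀² + n/σ²; posterior mean is the precision-weighted average of μ₀ and x̄.
σ₀² = 11.27² = 127.0129, σ² = 3.72² = 13.8384; σ² + n·σ₀² = 13.8384 + 13·127.0129 = 1665.0061.
Posterior precision = 1/σ₀² + n/σ² = 1/127.0129 + 13/13.8384 = (σ² + n·σ₀²)/(σ₀²σ²) = 1665.0061/(127.0129·13.8384); posterior variance σₙ² = σ₀²σ²/(σ² + n·σ₀²) = 127.0129·13.8384/1665.0061 = 1.055645.
Predictive variance for one new observation = σₙ² + σ² = 127.0129·13.8384/1665.0061 + 13.8384 = σ²·(σ₀² + 1665.0061)/1665.0061 = 13.8384·1792.019/1665.0061 = 14.894045; SD = √(13.8384·1792.019/1665.0061) = 3.8593.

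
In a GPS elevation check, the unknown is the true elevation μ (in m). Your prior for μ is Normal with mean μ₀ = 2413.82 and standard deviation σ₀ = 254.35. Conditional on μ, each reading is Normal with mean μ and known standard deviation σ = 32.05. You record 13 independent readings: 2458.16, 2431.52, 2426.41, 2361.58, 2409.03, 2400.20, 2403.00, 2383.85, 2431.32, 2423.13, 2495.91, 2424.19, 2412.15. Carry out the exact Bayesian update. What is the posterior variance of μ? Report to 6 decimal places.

78.919187

For Normal data with known variance σ², a Normal(μ₀, σ₀²) prior on μ is conjugate. Posterior precision = 1/σ₀² + n/σ²; posterior mean is the precision-weighted average of μ₀ and x̄.
σ₀² = 254.35² = 64693.9225, σ² = 32.05² = 1027.2025; σ² + n·σ₀² = 1027.2025 + 13·64693.9225 = 842048.195.
Posterior precision = 1/σ₀² + n/σ² = 1/64693.9225 + 13/1027.2025 = (σ² + n·σ₀²)/(σ₀²σ²) = 842048.195/(64693.9225·1027.2025); posterior variance σₙ² = σ₀²σ²/(σ² + n·σ₀²) = 64693.9225·1027.2025/842048.195 = 78.919187.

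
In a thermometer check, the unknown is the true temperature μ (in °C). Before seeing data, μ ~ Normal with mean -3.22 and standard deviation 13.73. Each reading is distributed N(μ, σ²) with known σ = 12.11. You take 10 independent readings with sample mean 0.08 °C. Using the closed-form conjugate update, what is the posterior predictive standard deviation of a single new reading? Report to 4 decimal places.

12.6593

For Normal data with known variance σ², a Normal(μ₀, σ₀²) prior on μ is conjugate. Posterior precision = 1/σ₀² + n/σ²; posterior mean is the precision-weighted average of μ₀ and x̄.
σ₀² = 13.73² = 188.5129, σ² = 12.11² = 146.6521; σ² + n·σ₀² = 146.6521 + 10·188.5129 = 2031.7811.
Posterior precision = 1/σ₀² + n/σ² = 1/188.5129 + 10/146.6521 = (σ² + n·σ₀²)/(σ₀²σ²) = 2031.7811/(188.5129·146.6521); posterior variance σₙ² = σ₀²σ²/(σ² + n·σ₀²) = 188.5129·146.6521/2031.7811 = 13.606689.
Predictive variance for one new observation = σₙ² + σ² = 188.5129·146.6521/2031.7811 + 146.6521 = σ²·(σ₀² + 2031.7811)/2031.7811 = 146.6521·2220.294/2031.7811 = 160.258789; SD = √(146.6521·2220.294/2031.7811) = 12.6593.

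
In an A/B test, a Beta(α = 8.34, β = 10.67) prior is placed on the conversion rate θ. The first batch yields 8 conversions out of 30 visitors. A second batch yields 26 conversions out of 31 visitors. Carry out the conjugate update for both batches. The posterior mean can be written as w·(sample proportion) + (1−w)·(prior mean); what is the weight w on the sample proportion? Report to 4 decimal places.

The Beta prior is conjugate to a Binomial/Bernoulli likelihood; the update adds successes to α and failures to β.
Total number of visitors: n = 30 + 31 = 61.
Posterior mean = (α₀+k)/(α₀+β₀+n) = [n/(α₀+β₀+n)]·(k/n) + [(α₀+β₀)/(α₀+β₀+n)]·α₀/(α₀+β₀), so only n and the prior enter the weight.
The weight on the data is w = n/(α₀+β₀+n) = 61/(8.34+10.67+61) = 61/80.01 = 0.7624.

0.7624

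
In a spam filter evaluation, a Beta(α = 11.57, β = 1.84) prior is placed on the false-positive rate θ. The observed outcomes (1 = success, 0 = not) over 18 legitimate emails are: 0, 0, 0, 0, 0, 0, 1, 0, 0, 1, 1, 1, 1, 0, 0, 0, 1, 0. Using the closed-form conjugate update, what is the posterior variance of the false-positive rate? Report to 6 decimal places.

The Beta prior is conjugate to a Binomial/Bernoulli likelihood; the update adds successes to α and failures to β.
Posterior: Beta(α+k, β+n−k) = Beta(11.57+6, 1.84+12) = Beta(17.57, 13.84).
Var = αβ/((α+β)²(α+β+1)) = 17.57·13.84/(31.41²·32.41) = 0.007605.

0.007605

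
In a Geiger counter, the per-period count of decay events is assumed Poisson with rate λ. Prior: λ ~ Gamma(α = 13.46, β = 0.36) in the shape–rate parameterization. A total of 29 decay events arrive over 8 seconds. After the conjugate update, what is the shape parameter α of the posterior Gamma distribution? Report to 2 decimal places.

With a Gamma(shape α, rate β) prior, the Poisson likelihood is conjugate: the posterior is Gamma(α + ΣXᵢ, β + n).
Posterior: Gamma(α+S, β+n) = Gamma(13.46+29, 0.36+8) = Gamma(42.46, 8.36).
Posterior α = 42.46.

42.46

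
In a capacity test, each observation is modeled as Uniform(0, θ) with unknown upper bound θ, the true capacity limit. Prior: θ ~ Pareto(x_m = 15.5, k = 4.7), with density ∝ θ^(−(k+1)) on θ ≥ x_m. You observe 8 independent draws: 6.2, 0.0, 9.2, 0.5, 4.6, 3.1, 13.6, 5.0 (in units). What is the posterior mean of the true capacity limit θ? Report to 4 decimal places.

16.8248

A Pareto(scale x_m, shape k) prior on the upper bound θ of Uniform(0, θ) is conjugate: posterior is Pareto(max(x_m, max xᵢ), k + n).
Sample maximum = 13.6; prior scale x_m = 15.5 → posterior scale = max = 15.5.
Posterior shape = 4.7 + 8 = 12.7.
E[θ|data] = k·x_m/(k−1) = 12.7·15.5/11.7 = 16.8248.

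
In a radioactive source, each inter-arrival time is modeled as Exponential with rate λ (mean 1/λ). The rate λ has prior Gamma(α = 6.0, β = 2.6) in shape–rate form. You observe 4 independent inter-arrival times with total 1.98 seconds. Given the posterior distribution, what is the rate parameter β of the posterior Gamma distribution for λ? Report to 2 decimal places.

4.58

With a Gamma(shape α, rate β) prior on the exponential rate λ, the posterior after n observations with total T = Σxᵢ is Gamma(α+n, β+T).
Posterior: Gamma(6.0+4, 2.6+1.98) = Gamma(10.0, 4.58).
Posterior β = 4.58.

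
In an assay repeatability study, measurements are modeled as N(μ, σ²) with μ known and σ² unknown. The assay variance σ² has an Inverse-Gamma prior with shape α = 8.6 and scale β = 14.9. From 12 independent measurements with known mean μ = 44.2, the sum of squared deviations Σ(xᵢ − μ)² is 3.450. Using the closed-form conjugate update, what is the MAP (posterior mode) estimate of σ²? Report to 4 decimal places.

With known mean μ and an Inverse-Gamma(α, β) prior on σ², the Normal likelihood is conjugate: posterior is Inv-Gamma(α + n/2, β + Σ(xᵢ−μ)²/2).
Posterior: Inv-Gamma(8.6 + 12/2, 14.9 + 3.450/2) = Inv-Gamma(14.60, 16.6250).
Mode = β/(α+1) = 16.6250/15.60 = 1.0657.

1.0657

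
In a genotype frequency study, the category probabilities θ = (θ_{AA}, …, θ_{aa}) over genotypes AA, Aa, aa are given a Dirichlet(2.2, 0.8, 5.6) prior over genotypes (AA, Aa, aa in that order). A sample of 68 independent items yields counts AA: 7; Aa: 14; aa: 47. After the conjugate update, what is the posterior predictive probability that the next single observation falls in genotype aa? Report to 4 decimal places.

0.6867

The Dirichlet prior is conjugate to the Multinomial likelihood: each posterior αⱼ = prior αⱼ + observed count nⱼ.
Posterior concentration: (9.2, 14.8, 52.6), total = 76.6.
P(next = aa | data) = α_{aa}/Σα = 0.6867.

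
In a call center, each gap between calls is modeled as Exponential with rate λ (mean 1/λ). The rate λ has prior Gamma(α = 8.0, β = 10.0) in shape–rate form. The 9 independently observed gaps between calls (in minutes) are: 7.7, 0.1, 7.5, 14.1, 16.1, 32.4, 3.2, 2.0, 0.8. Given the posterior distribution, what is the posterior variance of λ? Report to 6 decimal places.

With a Gamma(shape α, rate β) prior on the exponential rate λ, the posterior after n observations with total T = Σxᵢ is Gamma(α+n, β+T).
Sum of observations T = 83.9 minutes; n = 9.
Posterior: Gamma(8.0+9, 10.0+83.9) = Gamma(17.0, 93.9).
Var = α/β² = 0.001928.

0.001928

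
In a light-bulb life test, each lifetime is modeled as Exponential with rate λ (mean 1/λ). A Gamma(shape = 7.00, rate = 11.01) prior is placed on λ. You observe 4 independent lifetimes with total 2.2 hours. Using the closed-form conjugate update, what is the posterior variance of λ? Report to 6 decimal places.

With a Gamma(shape α, rate β) prior on the exponential rate λ, the posterior after n observations with total T = Σxᵢ is Gamma(α+n, β+T).
Posterior: Gamma(7.00+4, 11.01+2.2) = Gamma(11.00, 13.21).
Var = α/β² = 0.063036.

0.063036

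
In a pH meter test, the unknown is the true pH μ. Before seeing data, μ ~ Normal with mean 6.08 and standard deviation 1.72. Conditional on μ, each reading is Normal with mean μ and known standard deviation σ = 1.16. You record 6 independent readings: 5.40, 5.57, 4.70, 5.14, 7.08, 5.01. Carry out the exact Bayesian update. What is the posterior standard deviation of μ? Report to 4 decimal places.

For Normal data with known variance σ², a Normal(μ₀, σ₀²) prior on μ is conjugate. Posterior precision = 1/σ₀² + n/σ²; posterior mean is the precision-weighted average of μ₀ and x̄.
σ₀² = 1.72² = 2.9584, σ² = 1.16² = 1.3456; σ² + n·σ₀² = 1.3456 + 6·2.9584 = 19.096.
Posterior precision = 1/σ₀² + n/σ² = 1/2.9584 + 6/1.3456 = (σ² + n·σ₀²)/(σ₀²σ²) = 19.096/(2.9584·1.3456); posterior variance σₙ² = σ₀²σ²/(σ² + n·σ₀²) = 2.9584·1.3456/19.096 = 0.208464.
Posterior SD = √σₙ² = √(2.9584·1.3456/19.096) = 0.4566.

0.4566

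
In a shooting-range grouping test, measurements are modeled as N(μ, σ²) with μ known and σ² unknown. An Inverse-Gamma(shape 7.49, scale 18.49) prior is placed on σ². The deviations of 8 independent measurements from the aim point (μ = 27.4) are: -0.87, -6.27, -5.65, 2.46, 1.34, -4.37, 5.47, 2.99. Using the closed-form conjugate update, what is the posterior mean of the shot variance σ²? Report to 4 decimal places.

With known mean μ and an Inverse-Gamma(α, β) prior on σ², the Normal likelihood is conjugate: posterior is Inv-Gamma(α + n/2, β + Σ(xᵢ−μ)²/2).
Σ(xᵢ−μ)² = (-0.87)² + (-6.27)² + (-5.65)² + (2.46)² + (1.34)² + (-4.37)² + (5.47)² + (2.99)² = 137.7974.
Posterior: Inv-Gamma(7.49 + 8/2, 18.49 + 137.7974/2) = Inv-Gamma(11.49, 87.38870).
E[σ²|data] = β/(α−1) = 87.38870/10.49 = 8.3307.

8.3307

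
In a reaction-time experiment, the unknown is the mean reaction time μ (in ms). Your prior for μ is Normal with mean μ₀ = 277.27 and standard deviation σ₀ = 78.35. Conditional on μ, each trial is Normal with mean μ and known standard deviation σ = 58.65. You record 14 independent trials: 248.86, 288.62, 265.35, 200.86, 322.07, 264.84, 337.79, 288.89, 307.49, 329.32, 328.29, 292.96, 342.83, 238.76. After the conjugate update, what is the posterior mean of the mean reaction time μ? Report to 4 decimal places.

289.2992

For Normal data with known variance σ², a Normal(μ₀, σ₀²) prior on μ is conjugate. Posterior precision = 1/σ₀² + n/σ²; posterior mean is the precision-weighted average of μ₀ and x̄.
Σxᵢ = 248.86 + 288.62 + 265.35 + 200.86 + 322.07 + 264.84 + 337.79 + 288.89 + 307.49 + 329.32 + 328.29 + 292.96 + 342.83 + 238.76 = 4056.93, so n·x̄ = 4056.93.
σ₀² = 78.35² = 6138.7225, σ² = 58.65² = 3439.8225; σ² + n·σ₀² = 3439.8225 + 14·6138.7225 = 89381.9375.
Posterior mean = (μ₀/σ₀² + n·x̄/σ²)/(1/σ₀² + n/σ²) = (σ²·μ₀ + σ₀²·n·x̄)/(σ² + n·σ₀²) = (3439.8225·277.27 + 6138.7225·4056.93)/89381.9375 = 25858127.0565/89381.9375 = 289.2992.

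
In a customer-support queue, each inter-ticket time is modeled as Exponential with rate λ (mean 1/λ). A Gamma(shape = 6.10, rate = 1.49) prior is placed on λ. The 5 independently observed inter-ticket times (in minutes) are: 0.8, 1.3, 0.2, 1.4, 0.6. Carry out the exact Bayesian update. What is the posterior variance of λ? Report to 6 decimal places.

With a Gamma(shape α, rate β) prior on the exponential rate λ, the posterior after n observations with total T = Σxᵢ is Gamma(α+n, β+T).
Sum of observations T = 4.3 minutes; n = 5.
Posterior: Gamma(6.10+5, 1.49+4.3) = Gamma(11.10, 5.79).
Var = α/β² = 0.331105.

0.331105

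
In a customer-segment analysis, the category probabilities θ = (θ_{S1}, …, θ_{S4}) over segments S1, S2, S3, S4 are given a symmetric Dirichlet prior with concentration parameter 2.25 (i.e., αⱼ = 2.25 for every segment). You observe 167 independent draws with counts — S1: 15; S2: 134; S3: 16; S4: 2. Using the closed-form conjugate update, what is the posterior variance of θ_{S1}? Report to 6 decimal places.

The Dirichlet prior is conjugate to the Multinomial likelihood: each posterior αⱼ = prior αⱼ + observed count nⱼ.
Posterior concentration: (17.25, 136.25, 18.25, 4.25), total = 176.00.
Var[θ_j] = α_j(Σα−α_j)/((Σα)²(Σα+1)) = 17.25·158.75/(176.00²·177.00) = 0.000499.

0.000499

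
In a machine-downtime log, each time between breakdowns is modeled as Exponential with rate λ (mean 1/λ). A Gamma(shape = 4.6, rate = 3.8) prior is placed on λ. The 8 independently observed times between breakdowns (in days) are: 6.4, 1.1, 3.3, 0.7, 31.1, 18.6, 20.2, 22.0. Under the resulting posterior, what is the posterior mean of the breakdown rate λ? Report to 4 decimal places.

0.1175

With a Gamma(shape α, rate β) prior on the exponential rate λ, the posterior after n observations with total T = Σxᵢ is Gamma(α+n, β+T).
Sum of observations T = 103.4 days; n = 8.
Posterior: Gamma(4.6+8, 3.8+103.4) = Gamma(12.6, 107.2).
Posterior mean of λ = α/β = 12.6/107.2 = 0.1175.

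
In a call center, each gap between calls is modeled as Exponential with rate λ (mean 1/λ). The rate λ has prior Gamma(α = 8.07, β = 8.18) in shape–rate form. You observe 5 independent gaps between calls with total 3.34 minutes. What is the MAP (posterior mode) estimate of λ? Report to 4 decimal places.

With a Gamma(shape α, rate β) prior on the exponential rate λ, the posterior after n observations with total T = Σxᵢ is Gamma(α+n, β+T).
Posterior: Gamma(8.07+5, 8.18+3.34) = Gamma(13.07, 11.52).
Mode = (α−1)/β = 1.0477.

1.0477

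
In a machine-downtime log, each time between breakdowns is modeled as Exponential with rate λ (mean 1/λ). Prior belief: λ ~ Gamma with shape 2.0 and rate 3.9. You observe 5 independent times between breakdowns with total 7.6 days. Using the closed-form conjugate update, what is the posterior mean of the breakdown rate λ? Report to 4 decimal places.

0.6087

With a Gamma(shape α, rate β) prior on the exponential rate λ, the posterior after n observations with total T = Σxᵢ is Gamma(α+n, β+T).
Posterior: Gamma(2.0+5, 3.9+7.6) = Gamma(7.0, 11.5).
Posterior mean of λ = α/β = 7.0/11.5 = 0.6087.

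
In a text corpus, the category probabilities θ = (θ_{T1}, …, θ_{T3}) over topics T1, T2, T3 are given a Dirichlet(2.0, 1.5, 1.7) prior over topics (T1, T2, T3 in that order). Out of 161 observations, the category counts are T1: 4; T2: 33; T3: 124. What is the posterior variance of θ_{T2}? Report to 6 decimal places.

0.000984

The Dirichlet prior is conjugate to the Multinomial likelihood: each posterior αⱼ = prior αⱼ + observed count nⱼ.
Posterior concentration: (6.0, 34.5, 125.7), total = 166.2.
Var[θ_j] = α_j(Σα−α_j)/((Σα)²(Σα+1)) = 34.5·131.7/(166.2²·167.2) = 0.000984.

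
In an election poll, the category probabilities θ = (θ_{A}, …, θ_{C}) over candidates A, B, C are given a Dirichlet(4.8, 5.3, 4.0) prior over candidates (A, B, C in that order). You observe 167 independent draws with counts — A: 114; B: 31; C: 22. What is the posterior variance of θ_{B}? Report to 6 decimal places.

The Dirichlet prior is conjugate to the Multinomial likelihood: each posterior αⱼ = prior αⱼ + observed count nⱼ.
Posterior concentration: (118.8, 36.3, 26.0), total = 181.1.
Var[θ_j] = α_j(Σα−α_j)/((Σα)²(Σα+1)) = 36.3·144.8/(181.1²·182.1) = 0.000880.

0.000880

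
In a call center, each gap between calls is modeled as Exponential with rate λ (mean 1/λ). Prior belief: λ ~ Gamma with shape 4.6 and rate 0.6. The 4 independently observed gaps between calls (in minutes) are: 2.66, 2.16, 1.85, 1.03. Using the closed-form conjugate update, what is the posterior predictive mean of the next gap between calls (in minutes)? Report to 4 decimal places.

1.0921

With a Gamma(shape α, rate β) prior on the exponential rate λ, the posterior after n observations with total T = Σxᵢ is Gamma(α+n, β+T).
Sum of observations T = 7.70 minutes; n = 4.
Posterior: Gamma(4.6+4, 0.6+7.70) = Gamma(8.6, 8.30).
The predictive distribution for the next observation is Lomax; its mean is β/(α−1) = 8.30/7.6 = 1.0921.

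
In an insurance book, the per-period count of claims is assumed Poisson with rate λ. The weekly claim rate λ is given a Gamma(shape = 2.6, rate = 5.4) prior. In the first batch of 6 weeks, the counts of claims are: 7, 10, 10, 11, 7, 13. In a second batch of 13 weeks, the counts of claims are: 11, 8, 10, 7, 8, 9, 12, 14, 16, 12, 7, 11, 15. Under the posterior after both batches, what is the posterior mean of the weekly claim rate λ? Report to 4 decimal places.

8.2213

With a Gamma(shape α, rate β) prior, the Poisson likelihood is conjugate: the posterior is Gamma(α + ΣXᵢ, β + n).
Batch 1: sum of counts S = 58 over n = 6 weeks.
After batch 1: Gamma(α+S, β+n) = Gamma(2.6+58, 5.4+6) = Gamma(60.6, 11.4).
Batch 2: sum of counts S = 140 over n = 13 weeks.
After batch 2: Gamma(α+S, β+n) = Gamma(60.6+140, 11.4+13) = Gamma(200.6, 24.4).
Posterior mean = α/β = 200.6/24.4 = 8.2213.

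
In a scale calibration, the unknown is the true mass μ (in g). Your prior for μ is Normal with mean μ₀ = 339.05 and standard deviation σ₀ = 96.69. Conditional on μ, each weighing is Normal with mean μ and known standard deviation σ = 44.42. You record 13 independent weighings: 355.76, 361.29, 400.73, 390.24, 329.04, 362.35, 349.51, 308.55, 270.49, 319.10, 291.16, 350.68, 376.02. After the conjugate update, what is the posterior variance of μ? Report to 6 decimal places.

149.354955

For Normal data with known variance σ², a Normal(μ₀, σ₀²) prior on μ is conjugate. Posterior precision = 1/σ₀² + n/σ²; posterior mean is the precision-weighted average of μ₀ and x̄.
σ₀² = 96.69² = 9348.9561, σ² = 44.42² = 1973.1364; σ² + n·σ₀² = 1973.1364 + 13·9348.9561 = 123509.5657.
Posterior precision = 1/σ₀² + n/σ² = 1/9348.9561 + 13/1973.1364 = (σ² + n·σ₀²)/(σ₀²σ²) = 123509.5657/(9348.9561·1973.1364); posterior variance σₙ² = σ₀²σ²/(σ² + n·σ₀²) = 9348.9561·1973.1364/123509.5657 = 149.354955.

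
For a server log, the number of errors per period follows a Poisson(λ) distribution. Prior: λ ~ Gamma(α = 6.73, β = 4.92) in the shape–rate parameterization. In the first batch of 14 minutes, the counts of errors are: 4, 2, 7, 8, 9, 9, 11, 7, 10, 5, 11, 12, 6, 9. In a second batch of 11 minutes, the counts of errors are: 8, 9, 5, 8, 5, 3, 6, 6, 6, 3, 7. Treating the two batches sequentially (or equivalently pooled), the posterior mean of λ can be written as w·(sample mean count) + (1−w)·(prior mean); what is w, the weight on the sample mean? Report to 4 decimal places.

With a Gamma(shape α, rate β) prior, the Poisson likelihood is conjugate: the posterior is Gamma(α + ΣXᵢ, β + n).
Total number of minutes: n = 14 + 11 = 25.
Posterior mean = (α₀+S)/(β₀+n) = [n/(β₀+n)]·(S/n) + [β₀/(β₀+n)]·(α₀/β₀), so only n and β₀ enter the weight.
Weight on data w = n/(β₀+n) = 25/(4.92+25) = 25/29.92 = 0.8356.

0.8356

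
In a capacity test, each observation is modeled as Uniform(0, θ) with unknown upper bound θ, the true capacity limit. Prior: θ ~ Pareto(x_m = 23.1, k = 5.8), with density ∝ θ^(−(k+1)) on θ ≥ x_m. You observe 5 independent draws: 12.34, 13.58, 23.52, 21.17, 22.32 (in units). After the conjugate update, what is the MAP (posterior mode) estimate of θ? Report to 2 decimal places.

A Pareto(scale x_m, shape k) prior on the upper bound θ of Uniform(0, θ) is conjugate: posterior is Pareto(max(x_m, max xᵢ), k + n).
Sample maximum = 23.52; prior scale x_m = 23.1 → posterior scale = max = 23.52.
Posterior shape = 5.8 + 5 = 10.8.
The Pareto density is decreasing on [x_m, ∞), so the mode is x_m = 23.52.

23.52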